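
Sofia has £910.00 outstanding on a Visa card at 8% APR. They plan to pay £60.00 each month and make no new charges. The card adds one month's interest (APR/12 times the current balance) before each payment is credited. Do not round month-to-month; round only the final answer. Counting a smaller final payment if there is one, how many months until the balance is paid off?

17 months

Monthly rate r = 8%/12 = 0.666667% = 0.00666667.
Recurrence: B ← B·(1+r) − £60.00.
Month 1: interest £6.07; balance after payment £856.07.
Month 2: interest £5.71; balance after payment £801.77.
Closed form: n = −ln(1 − rB₀/P)/ln(1+r) = −ln(0.89889)/ln(1.00667) ≈ 16.043, so the balance reaches zero during payment 17.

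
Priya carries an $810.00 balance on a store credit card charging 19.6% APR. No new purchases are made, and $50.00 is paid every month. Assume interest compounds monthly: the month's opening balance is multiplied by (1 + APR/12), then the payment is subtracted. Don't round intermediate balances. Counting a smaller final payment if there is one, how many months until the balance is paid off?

Monthly rate r = 19.6%/12 = 1.63333% = 0.0163333.
Recurrence: B ← B·(1+r) − $50.00.
Month 1: interest $13.23; balance after payment $773.23.
Month 2: interest $12.63; balance after payment $735.86.
Closed form: n = −ln(1 − rB₀/P)/ln(1+r) = −ln(0.7354)/ln(1.01633) ≈ 18.970, so the balance reaches zero during payment 19.

19 months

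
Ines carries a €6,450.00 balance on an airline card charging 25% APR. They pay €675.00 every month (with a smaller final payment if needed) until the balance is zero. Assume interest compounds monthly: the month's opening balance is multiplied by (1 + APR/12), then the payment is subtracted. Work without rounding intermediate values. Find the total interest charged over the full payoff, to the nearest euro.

€818

Monthly rate r = 25%/12 = 2.08333% = 0.0208333.
Payoff takes n = ⌈−ln(1 − rB₀/P)/ln(1+r)⌉ = ⌈10.766⌉ = 11 payments; the last is €518.28.
Total paid = 10·€675.00 + €518.28 = €7,268.28.
Total interest = total paid − principal = €7,268.28 − €6,450.00 = €818.28.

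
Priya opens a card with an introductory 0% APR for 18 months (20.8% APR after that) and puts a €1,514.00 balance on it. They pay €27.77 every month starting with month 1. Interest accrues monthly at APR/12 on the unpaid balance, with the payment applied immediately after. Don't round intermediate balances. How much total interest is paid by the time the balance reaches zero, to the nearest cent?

€605.74

Promo months 1–18 at r₀ = 0%/12 = 0; months 19+ at r₁ = 20.8%/12 = 0.0173333.
After month 18 (no interest yet): B = €1,514.00 − 18·€27.77 = €1,014.14.
Then at r₁ with €27.77/mo: n₂ = −ln(1 − r₁·B/P)/ln(1+r₁) ≈ 58.33 → 59 more payments.
Total paid = 76·€27.77 + €9.22 = €2,119.74; interest = €2,119.74 − €1,514.00 = €605.74.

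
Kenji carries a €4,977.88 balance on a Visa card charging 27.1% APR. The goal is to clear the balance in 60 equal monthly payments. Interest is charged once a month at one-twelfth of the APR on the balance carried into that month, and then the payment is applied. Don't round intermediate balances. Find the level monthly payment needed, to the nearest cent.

Monthly rate r = 27.1%/12 = 2.25833% = 0.0225833.
Level-payment amortization: P = B₀·r / (1 − (1+r)^(−n)) = 4977.88·0.0225833 / (1 − 1.02258^(−60)).
Denominator 1 − (1+r)^(−60) = 0.738135036.
P = 112.417 / 0.738135036 ≈ 152.30.

€152.30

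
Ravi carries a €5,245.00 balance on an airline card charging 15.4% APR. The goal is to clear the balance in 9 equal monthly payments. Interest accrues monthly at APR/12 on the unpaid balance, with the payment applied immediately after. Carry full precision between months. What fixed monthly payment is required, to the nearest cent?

Monthly rate r = 15.4%/12 = 1.28333% = 0.0128333.
Level-payment amortization: P = B₀·r / (1 − (1+r)^(−n)) = 5245.00·0.0128333 / (1 − 1.01283^(−9)).
Denominator 1 − (1+r)^(−9) = 0.108424499.
P = 67.3108 / 0.108424499 ≈ 620.81.

€620.81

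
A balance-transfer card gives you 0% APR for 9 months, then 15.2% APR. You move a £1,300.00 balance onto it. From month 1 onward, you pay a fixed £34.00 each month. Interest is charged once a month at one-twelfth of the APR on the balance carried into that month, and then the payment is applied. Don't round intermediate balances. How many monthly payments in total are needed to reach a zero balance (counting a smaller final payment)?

46 payments

Promo months 1–9 at r₀ = 0%/12 = 0; months 10+ at r₁ = 15.2%/12 = 0.0126667.
After month 9 (no interest yet): B = £1,300.00 − 9·£34.00 = £994.00.
Then at r₁ with £34.00/mo: n₂ = −ln(1 − r₁·B/P)/ln(1+r₁) ≈ 36.75 → 37 more payments.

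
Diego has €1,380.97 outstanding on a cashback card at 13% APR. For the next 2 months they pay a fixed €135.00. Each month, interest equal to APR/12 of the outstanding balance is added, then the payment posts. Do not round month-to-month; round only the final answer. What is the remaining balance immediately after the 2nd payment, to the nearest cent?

€1,139.59

Monthly rate r = 13%/12 = 1.08333% = 0.0108333.
Each month: B ← B·(1+r) − €135.00.
Month 1: interest €14.96; balance after payment €1,260.93.
Month 2: interest €13.66; balance after payment €1,139.59.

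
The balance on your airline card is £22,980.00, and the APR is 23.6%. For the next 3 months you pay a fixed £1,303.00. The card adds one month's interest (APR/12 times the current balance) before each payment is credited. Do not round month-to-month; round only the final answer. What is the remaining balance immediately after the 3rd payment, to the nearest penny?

£20,376.28

Monthly rate r = 23.6%/12 = 1.96667% = 0.0196667.
Each month: B ← B·(1+r) − £1,303.00.
Month 1: interest £451.94; balance after payment £22,128.94.
Month 2: interest £435.20; balance after payment £21,261.14.
Month 3: interest £418.14; balance after payment £20,376.28.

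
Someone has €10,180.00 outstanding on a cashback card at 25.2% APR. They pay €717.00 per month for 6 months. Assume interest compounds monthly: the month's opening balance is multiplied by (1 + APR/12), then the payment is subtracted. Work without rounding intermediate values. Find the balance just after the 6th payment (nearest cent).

€6,997.66

Monthly rate r = 25.2%/12 = 2.1% = 0.021.
Each month: B ← B·(1+r) − €717.00.
Month 1: interest €213.78; balance after payment €9,676.78.
Month 2: interest €203.21; balance after payment €9,162.99.
Month 3: interest €192.42; balance after payment €8,638.42.
Month 4: interest €181.41; balance after payment €8,102.82.
Month 5: interest €170.16; balance after payment €7,555.98.
Month 6: interest €158.68; balance after payment €6,997.66.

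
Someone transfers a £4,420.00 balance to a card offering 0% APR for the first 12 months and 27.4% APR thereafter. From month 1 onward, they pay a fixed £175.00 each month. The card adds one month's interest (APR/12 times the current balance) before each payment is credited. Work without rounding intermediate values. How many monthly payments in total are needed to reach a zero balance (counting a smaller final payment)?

28 payments

Promo months 1–12 at r₀ = 0%/12 = 0; months 13+ at r₁ = 27.4%/12 = 0.0228333.
After month 12 (no interest yet): B = £4,420.00 − 12·£175.00 = £2,320.00.
Then at r₁ with £175.00/mo: n₂ = −ln(1 − r₁·B/P)/ln(1+r₁) ≈ 15.97 → 16 more payments.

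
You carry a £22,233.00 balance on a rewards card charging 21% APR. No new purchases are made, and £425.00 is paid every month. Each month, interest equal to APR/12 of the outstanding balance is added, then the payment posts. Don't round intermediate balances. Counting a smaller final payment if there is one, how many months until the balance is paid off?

143 months

Monthly rate r = 21%/12 = 1.75% = 0.0175.
Recurrence: B ← B·(1+r) − £425.00.
Month 1: interest £389.08; balance after payment £22,197.08.
Month 2: interest £388.45; balance after payment £22,160.53.
Closed form: n = −ln(1 − rB₀/P)/ln(1+r) = −ln(0.084524)/ln(1.0175) ≈ 142.416, so the balance reaches zero during payment 143.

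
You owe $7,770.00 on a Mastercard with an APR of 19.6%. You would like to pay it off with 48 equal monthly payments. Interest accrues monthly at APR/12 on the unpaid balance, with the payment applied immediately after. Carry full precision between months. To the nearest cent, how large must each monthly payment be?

Monthly rate r = 19.6%/12 = 1.63333% = 0.0163333.
Level-payment amortization: P = B₀·r / (1 − (1+r)^(−n)) = 7770.00·0.0163333 / (1 − 1.01633^(−48)).
Denominator 1 − (1+r)^(−48) = 0.540522915.
P = 126.91 / 0.540522915 ≈ 234.79.

$234.79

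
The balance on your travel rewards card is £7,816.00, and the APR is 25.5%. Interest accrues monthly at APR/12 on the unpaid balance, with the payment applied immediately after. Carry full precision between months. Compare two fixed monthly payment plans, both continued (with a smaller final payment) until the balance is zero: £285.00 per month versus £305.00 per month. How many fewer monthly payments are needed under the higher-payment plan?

Monthly rate r = 25.5%/12 = 2.125% = 0.02125.
At £285.00/mo: n = ⌈−ln(1 − rB₀/P)/ln(1+r)⌉ = 42 payments (last £163.38); total interest = total paid − £7,816.00 = £4,032.38.
At £305.00/mo: 38 payments (last £123.67); total interest £3,592.67.
Payments saved = 42 − 38 = 4.

4 fewer payments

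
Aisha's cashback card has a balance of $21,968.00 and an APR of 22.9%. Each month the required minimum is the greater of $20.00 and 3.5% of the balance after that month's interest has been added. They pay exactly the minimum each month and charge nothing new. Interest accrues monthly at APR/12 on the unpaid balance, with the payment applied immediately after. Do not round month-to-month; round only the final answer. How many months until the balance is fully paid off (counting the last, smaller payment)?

Monthly rate r = 22.9%/12 = 1.90833% = 0.0190833.
While 3.5% of the post-interest balance exceeds $20.00, each month B ← (B·(1+r))·(1 − 0.035), i.e. B shrinks by the factor (1+r)·0.965 = 0.98342.
This holds for months 1–220. Entering month 221 the balance is $554.54; 3.5% of the post-interest balance is now below $20.00, so the flat $20.00 minimum applies from here.
From month 221 a fixed $20.00 at rate r clears $554.54 in 40 more payments. Total: 220 + 40 = 260 months.

260 months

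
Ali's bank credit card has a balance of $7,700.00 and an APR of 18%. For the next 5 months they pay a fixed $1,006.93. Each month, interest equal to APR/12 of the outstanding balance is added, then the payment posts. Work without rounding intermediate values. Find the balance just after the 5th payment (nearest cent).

$3,107.11

Monthly rate r = 18%/12 = 1.5% = 0.015.
Each month: B ← B·(1+r) − $1,006.93.
Month 1: interest $115.50; balance after payment $6,808.57.
Month 2: interest $102.13; balance after payment $5,903.77.
Month 3: interest $88.56; balance after payment $4,985.40.
Month 4: interest $74.78; balance after payment $4,053.25.
Month 5: interest $60.80; balance after payment $3,107.11.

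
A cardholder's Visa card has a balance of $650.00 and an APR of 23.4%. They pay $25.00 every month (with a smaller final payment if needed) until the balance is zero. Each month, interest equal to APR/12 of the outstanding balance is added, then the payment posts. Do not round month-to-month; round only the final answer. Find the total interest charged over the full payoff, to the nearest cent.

Monthly rate r = 23.4%/12 = 1.95% = 0.0195.
Payoff takes n = ⌈−ln(1 − rB₀/P)/ln(1+r)⌉ = ⌈36.622⌉ = 37 payments; the last is $15.59.
Total paid = 36·$25.00 + $15.59 = $915.59.
Total interest = total paid − principal = $915.59 − $650.00 = $265.59.

$265.59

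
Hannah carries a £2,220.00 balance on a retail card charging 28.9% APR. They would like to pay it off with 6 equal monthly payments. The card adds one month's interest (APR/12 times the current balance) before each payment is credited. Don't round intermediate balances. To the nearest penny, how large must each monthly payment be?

£401.81

Monthly rate r = 28.9%/12 = 2.40833% = 0.0240833.
Level-payment amortization: P = B₀·r / (1 − (1+r)^(−n)) = 2220.00·0.0240833 / (1 − 1.02408^(−6)).
Denominator 1 − (1+r)^(−6) = 0.133061658.
P = 53.465 / 0.133061658 ≈ 401.81.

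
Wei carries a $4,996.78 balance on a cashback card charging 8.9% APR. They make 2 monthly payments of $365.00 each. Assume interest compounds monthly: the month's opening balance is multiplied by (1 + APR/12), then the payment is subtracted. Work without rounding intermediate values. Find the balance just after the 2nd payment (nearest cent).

$4,338.47

Monthly rate r = 8.9%/12 = 0.741667% = 0.00741667.
Each month: B ← B·(1+r) − $365.00.
Month 1: interest $37.06; balance after payment $4,668.84.
Month 2: interest $34.63; balance after payment $4,338.47.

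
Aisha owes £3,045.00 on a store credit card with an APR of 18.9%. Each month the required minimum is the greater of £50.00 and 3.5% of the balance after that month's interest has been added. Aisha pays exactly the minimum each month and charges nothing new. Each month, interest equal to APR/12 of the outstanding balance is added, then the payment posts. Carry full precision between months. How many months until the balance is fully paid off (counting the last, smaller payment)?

77 months

Monthly rate r = 18.9%/12 = 1.575% = 0.01575.
While 3.5% of the post-interest balance exceeds £50.00, each month B ← (B·(1+r))·(1 − 0.035), i.e. B shrinks by the factor (1+r)·0.965 = 0.9802.
This holds for months 1–39. Entering month 40 the balance is £1,395.85; 3.5% of the post-interest balance is now below £50.00, so the flat £50.00 minimum applies from here.
From month 40 a fixed £50.00 at rate r clears £1,395.85 in 38 more payments. Total: 39 + 38 = 77 months.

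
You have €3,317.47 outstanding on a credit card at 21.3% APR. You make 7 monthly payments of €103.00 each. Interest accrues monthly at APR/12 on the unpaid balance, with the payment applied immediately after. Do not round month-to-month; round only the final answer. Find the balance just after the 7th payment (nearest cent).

€2,991.73

Monthly rate r = 21.3%/12 = 1.775% = 0.01775.
Each month: B ← B·(1+r) − €103.00.
Month 1: interest €58.89; balance after payment €3,273.36.
Month 2: interest €58.10; balance after payment €3,228.46.
Month 3: interest €57.31; balance after payment €3,182.76.
Month 4: interest €56.49; balance after payment €3,136.26.
Month 5: interest €55.67; balance after payment €3,088.92.
Month 6: interest €54.83; balance after payment €3,040.75.
Month 7: interest €53.97; balance after payment €2,991.73.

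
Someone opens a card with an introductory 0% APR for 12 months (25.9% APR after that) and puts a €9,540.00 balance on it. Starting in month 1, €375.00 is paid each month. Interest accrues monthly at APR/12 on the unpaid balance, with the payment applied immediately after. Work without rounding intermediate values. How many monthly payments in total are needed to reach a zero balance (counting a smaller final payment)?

Promo months 1–12 at r₀ = 0%/12 = 0; months 13+ at r₁ = 25.9%/12 = 0.0215833.
After month 12 (no interest yet): B = €9,540.00 − 12·€375.00 = €5,040.00.
Then at r₁ with €375.00/mo: n₂ = −ln(1 − r₁·B/P)/ln(1+r₁) ≈ 16.04 → 17 more payments.

29 payments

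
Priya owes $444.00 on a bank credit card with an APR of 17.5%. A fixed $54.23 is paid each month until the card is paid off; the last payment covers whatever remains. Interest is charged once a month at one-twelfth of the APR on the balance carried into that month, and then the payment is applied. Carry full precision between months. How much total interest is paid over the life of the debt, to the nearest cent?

$32.33

Monthly rate r = 17.5%/12 = 1.45833% = 0.0145833.
Payoff takes n = ⌈−ln(1 − rB₀/P)/ln(1+r)⌉ = ⌈8.782⌉ = 9 payments; the last is $42.49.
Total paid = 8·$54.23 + $42.49 = $476.33.
Total interest = total paid − principal = $476.33 − $444.00 = $32.33.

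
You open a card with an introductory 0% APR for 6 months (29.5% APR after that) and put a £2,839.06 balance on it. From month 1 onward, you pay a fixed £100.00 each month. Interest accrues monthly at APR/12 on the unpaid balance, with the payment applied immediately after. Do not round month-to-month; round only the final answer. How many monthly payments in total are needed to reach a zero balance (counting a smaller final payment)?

Promo months 1–6 at r₀ = 0%/12 = 0; months 7+ at r₁ = 29.5%/12 = 0.0245833.
After month 6 (no interest yet): B = £2,839.06 − 6·£100.00 = £2,239.06.
Then at r₁ with £100.00/mo: n₂ = −ln(1 − r₁·B/P)/ln(1+r₁) ≈ 32.92 → 33 more payments.

39 payments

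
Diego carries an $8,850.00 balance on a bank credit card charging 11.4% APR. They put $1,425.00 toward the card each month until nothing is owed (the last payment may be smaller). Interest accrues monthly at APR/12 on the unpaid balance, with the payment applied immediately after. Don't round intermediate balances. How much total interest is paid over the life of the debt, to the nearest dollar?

Monthly rate r = 11.4%/12 = 0.95% = 0.0095.
Payoff takes n = ⌈−ln(1 − rB₀/P)/ln(1+r)⌉ = ⌈6.432⌉ = 7 payments; the last is $616.73.
Total paid = 6·$1,425.00 + $616.73 = $9,166.73.
Total interest = total paid − principal = $9,166.73 − $8,850.00 = $316.73.

$317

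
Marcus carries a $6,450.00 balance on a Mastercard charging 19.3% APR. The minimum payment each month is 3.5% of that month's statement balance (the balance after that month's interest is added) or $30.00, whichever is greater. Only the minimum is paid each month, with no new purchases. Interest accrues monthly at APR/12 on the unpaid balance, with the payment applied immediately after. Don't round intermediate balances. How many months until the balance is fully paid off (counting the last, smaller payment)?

142 months

Monthly rate r = 19.3%/12 = 1.60833% = 0.0160833.
While 3.5% of the post-interest balance exceeds $30.00, each month B ← (B·(1+r))·(1 − 0.035), i.e. B shrinks by the factor (1+r)·0.965 = 0.98052.
This holds for months 1–104. Entering month 105 the balance is $833.78; 3.5% of the post-interest balance is now below $30.00, so the flat $30.00 minimum applies from here.
From month 105 a fixed $30.00 at rate r clears $833.78 in 38 more payments. Total: 104 + 38 = 142 months.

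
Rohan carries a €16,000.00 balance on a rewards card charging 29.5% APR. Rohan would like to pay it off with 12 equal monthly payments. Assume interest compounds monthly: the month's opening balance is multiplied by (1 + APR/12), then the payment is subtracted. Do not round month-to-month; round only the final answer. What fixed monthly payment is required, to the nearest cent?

Monthly rate r = 29.5%/12 = 2.45833% = 0.0245833.
Level-payment amortization: P = B₀·r / (1 − (1+r)^(−n)) = 16000.00·0.0245833 / (1 − 1.02458^(−12)).
Denominator 1 − (1+r)^(−12) = 0.252807411.
P = 393.333 / 0.252807411 ≈ 1555.86.

€1,555.86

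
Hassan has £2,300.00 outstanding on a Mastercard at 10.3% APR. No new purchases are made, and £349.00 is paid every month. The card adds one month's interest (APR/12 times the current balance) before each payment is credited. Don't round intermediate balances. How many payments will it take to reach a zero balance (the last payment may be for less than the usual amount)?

7 payments

Monthly rate r = 10.3%/12 = 0.858333% = 0.00858333.
Recurrence: B ← B·(1+r) − £349.00.
Month 1: interest £19.74; balance after payment £1,970.74.
Month 2: interest £16.92; balance after payment £1,638.66.
Closed form: n = −ln(1 − rB₀/P)/ln(1+r) = −ln(0.94343)/ln(1.00858) ≈ 6.813, so the balance reaches zero during payment 7.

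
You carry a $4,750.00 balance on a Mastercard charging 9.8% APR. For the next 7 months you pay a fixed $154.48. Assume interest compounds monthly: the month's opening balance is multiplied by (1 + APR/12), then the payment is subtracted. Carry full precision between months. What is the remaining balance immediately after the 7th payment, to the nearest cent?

$3,920.07

Monthly rate r = 9.8%/12 = 0.816667% = 0.00816667.
Each month: B ← B·(1+r) − $154.48.
Month 1: interest $38.79; balance after payment $4,634.31.
Month 2: interest $37.85; balance after payment $4,517.68.
Month 3: interest $36.89; balance after payment $4,400.09.
Month 4: interest $35.93; balance after payment $4,281.55.
Month 5: interest $34.97; balance after payment $4,162.03.
Month 6: interest $33.99; balance after payment $4,041.54.
Month 7: interest $33.01; balance after payment $3,920.07.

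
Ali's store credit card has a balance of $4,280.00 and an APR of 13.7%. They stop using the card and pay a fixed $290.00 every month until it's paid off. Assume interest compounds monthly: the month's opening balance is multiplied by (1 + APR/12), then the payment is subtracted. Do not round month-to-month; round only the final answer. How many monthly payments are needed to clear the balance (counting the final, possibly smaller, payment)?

Monthly rate r = 13.7%/12 = 1.14167% = 0.0114167.
Recurrence: B ← B·(1+r) − $290.00.
Month 1: interest $48.86; balance after payment $4,038.86.
Month 2: interest $46.11; balance after payment $3,794.97.
Closed form: n = −ln(1 − rB₀/P)/ln(1+r) = −ln(0.83151)/ln(1.01142) ≈ 16.254, so the balance reaches zero during payment 17.

17 payments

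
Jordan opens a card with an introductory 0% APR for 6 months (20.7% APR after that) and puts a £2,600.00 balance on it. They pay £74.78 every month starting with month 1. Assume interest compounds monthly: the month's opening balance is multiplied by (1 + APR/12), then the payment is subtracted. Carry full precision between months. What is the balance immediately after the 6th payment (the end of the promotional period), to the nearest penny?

£2,151.32

Promo months 1–6 at r₀ = 0%/12 = 0; months 7+ at r₁ = 20.7%/12 = 0.01725.
After month 6 (no interest yet): B = £2,600.00 − 6·£74.78 = £2,151.32.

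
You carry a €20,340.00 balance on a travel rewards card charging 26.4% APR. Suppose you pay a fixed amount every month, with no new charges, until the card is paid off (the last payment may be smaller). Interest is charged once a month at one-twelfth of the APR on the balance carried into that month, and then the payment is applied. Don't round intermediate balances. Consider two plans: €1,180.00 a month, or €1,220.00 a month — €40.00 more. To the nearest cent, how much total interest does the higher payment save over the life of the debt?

€236.42

Monthly rate r = 26.4%/12 = 2.2% = 0.022.
At €1,180.00/mo: n = ⌈−ln(1 − rB₀/P)/ln(1+r)⌉ = 22 payments (last €1,074.03); total interest = total paid − €20,340.00 = €5,514.03.
At €1,220.00/mo: 21 payments (last €1,217.61); total interest €5,277.61.
Interest saved = €5,514.03 − €5,277.61 = €236.42.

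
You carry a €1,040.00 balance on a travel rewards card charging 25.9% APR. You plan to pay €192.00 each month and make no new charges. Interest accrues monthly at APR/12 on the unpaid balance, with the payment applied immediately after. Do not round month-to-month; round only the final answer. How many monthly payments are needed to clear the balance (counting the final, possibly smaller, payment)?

6 months

Monthly rate r = 25.9%/12 = 2.15833% = 0.0215833.
Recurrence: B ← B·(1+r) − €192.00.
Month 1: interest €22.45; balance after payment €870.45.
Month 2: interest €18.79; balance after payment €697.23.
Month 3: interest €15.05; balance after payment €520.28.
Month 4: interest €11.23; balance after payment €339.51.
Month 5: interest €7.33; balance after payment €154.84.
Month 6: interest €3.34; balance after payment €0.00.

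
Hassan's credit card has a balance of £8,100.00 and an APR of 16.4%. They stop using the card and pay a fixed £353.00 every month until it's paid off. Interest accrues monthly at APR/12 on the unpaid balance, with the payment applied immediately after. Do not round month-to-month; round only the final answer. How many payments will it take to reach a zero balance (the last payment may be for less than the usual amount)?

28 months

Monthly rate r = 16.4%/12 = 1.36667% = 0.0136667.
Recurrence: B ← B·(1+r) − £353.00.
Month 1: interest £110.70; balance after payment £7,857.70.
Month 2: interest £107.39; balance after payment £7,612.09.
Closed form: n = −ln(1 − rB₀/P)/ln(1+r) = −ln(0.6864)/ln(1.01367) ≈ 27.721, so the balance reaches zero during payment 28.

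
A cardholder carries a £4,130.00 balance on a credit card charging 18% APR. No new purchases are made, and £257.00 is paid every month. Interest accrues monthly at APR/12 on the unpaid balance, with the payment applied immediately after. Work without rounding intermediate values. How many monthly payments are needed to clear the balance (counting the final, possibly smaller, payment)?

19 payments

Monthly rate r = 18%/12 = 1.5% = 0.015.
Recurrence: B ← B·(1+r) − £257.00.
Month 1: interest £61.95; balance after payment £3,934.95.
Month 2: interest £59.02; balance after payment £3,736.97.
Closed form: n = −ln(1 − rB₀/P)/ln(1+r) = −ln(0.75895)/ln(1.015) ≈ 18.526, so the balance reaches zero during payment 19.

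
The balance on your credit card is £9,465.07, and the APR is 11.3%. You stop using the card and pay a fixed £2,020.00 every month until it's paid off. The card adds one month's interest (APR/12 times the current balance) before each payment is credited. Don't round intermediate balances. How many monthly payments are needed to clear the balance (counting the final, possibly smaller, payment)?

5 payments

Monthly rate r = 11.3%/12 = 0.941667% = 0.00941667.
Recurrence: B ← B·(1+r) − £2,020.00.
Month 1: interest £89.13; balance after payment £7,534.20.
Month 2: interest £70.95; balance after payment £5,585.15.
Month 3: interest £52.59; balance after payment £3,617.74.
Month 4: interest £34.07; balance after payment £1,631.81.
Month 5: interest £15.37; balance after payment £0.00.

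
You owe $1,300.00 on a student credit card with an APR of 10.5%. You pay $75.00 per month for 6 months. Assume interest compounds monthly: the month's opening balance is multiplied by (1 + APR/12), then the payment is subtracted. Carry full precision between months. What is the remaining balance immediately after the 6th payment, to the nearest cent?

Monthly rate r = 10.5%/12 = 0.875% = 0.00875.
Each month: B ← B·(1+r) − $75.00.
Month 1: interest $11.38; balance after payment $1,236.38.
Month 2: interest $10.82; balance after payment $1,172.19.
Month 3: interest $10.26; balance after payment $1,107.45.
Month 4: interest $9.69; balance after payment $1,042.14.
Month 5: interest $9.12; balance after payment $976.26.
Month 6: interest $8.54; balance after payment $909.80.

$909.80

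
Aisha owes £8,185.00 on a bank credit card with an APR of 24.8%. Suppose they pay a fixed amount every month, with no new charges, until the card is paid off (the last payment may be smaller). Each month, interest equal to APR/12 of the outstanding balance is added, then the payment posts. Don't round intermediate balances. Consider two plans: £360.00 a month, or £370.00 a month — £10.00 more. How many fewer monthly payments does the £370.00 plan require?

2 fewer payments

Monthly rate r = 24.8%/12 = 2.06667% = 0.0206667.
At £360.00/mo: n = ⌈−ln(1 − rB₀/P)/ln(1+r)⌉ = 32 payments (last £9.15); total interest = total paid − £8,185.00 = £2,984.15.
At £370.00/mo: 30 payments (last £321.55); total interest £2,866.55.
Payments saved = 32 − 30 = 2.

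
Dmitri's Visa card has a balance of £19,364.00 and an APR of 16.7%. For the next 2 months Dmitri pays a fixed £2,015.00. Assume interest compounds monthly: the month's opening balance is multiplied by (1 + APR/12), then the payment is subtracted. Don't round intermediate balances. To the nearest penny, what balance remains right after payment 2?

Monthly rate r = 16.7%/12 = 1.39167% = 0.0139167.
Each month: B ← B·(1+r) − £2,015.00.
Month 1: interest £269.48; balance after payment £17,618.48.
Month 2: interest £245.19; balance after payment £15,848.67.

£15,848.67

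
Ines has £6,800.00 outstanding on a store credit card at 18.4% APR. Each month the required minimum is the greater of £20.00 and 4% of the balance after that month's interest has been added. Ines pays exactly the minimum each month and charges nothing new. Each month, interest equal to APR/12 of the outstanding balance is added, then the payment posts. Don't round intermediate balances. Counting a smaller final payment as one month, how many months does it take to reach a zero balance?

134 months

Monthly rate r = 18.4%/12 = 1.53333% = 0.0153333.
While 4% of the post-interest balance exceeds £20.00, each month B ← (B·(1+r))·(1 − 0.04), i.e. B shrinks by the factor (1+r)·0.96 = 0.97472.
This holds for months 1–103. Entering month 104 the balance is £486.56; 4% of the post-interest balance is now below £20.00, so the flat £20.00 minimum applies from here.
From month 104 a fixed £20.00 at rate r clears £486.56 in 31 more payments. Total: 103 + 31 = 134 months.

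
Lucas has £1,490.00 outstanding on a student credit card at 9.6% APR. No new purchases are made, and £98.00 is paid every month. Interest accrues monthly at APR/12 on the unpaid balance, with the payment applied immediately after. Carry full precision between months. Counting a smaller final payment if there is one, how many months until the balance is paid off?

Monthly rate r = 9.6%/12 = 0.8% = 0.008.
Recurrence: B ← B·(1+r) − £98.00.
Month 1: interest £11.92; balance after payment £1,403.92.
Month 2: interest £11.23; balance after payment £1,317.15.
Closed form: n = −ln(1 − rB₀/P)/ln(1+r) = −ln(0.87837)/ln(1.008) ≈ 16.276, so the balance reaches zero during payment 17.

17 months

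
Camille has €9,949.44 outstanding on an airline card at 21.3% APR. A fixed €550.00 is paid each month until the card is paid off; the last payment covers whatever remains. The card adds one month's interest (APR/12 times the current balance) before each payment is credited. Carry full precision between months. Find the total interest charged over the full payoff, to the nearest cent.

€2,156.87

Monthly rate r = 21.3%/12 = 1.775% = 0.01775.
Payoff takes n = ⌈−ln(1 − rB₀/P)/ln(1+r)⌉ = ⌈22.011⌉ = 23 payments; the last is €6.31.
Total paid = 22·€550.00 + €6.31 = €12,106.31.
Total interest = total paid − principal = €12,106.31 − €9,949.44 = €2,156.87.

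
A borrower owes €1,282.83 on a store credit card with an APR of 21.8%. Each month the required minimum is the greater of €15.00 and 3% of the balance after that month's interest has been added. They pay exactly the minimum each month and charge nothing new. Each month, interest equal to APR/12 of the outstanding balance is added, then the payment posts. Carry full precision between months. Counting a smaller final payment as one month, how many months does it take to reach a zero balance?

128 months

Monthly rate r = 21.8%/12 = 1.81667% = 0.0181667.
While 3% of the post-interest balance exceeds €15.00, each month B ← (B·(1+r))·(1 − 0.03), i.e. B shrinks by the factor (1+r)·0.97 = 0.98762.
This holds for months 1–78. Entering month 79 the balance is €485.55; 3% of the post-interest balance is now below €15.00, so the flat €15.00 minimum applies from here.
From month 79 a fixed €15.00 at rate r clears €485.55 in 50 more payments. Total: 78 + 50 = 128 months.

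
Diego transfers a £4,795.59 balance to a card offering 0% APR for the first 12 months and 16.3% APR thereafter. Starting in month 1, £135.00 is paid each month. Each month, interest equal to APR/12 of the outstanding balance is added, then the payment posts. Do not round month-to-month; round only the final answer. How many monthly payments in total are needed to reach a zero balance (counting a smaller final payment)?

41 payments

Promo months 1–12 at r₀ = 0%/12 = 0; months 13+ at r₁ = 16.3%/12 = 0.0135833.
After month 12 (no interest yet): B = £4,795.59 − 12·£135.00 = £3,175.59.
Then at r₁ with £135.00/mo: n₂ = −ln(1 − r₁·B/P)/ln(1+r₁) ≈ 28.53 → 29 more payments.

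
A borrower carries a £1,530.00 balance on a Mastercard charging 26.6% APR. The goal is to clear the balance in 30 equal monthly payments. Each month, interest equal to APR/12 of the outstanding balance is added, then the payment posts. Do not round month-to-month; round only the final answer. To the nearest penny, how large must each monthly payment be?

£70.37

Monthly rate r = 26.6%/12 = 2.21667% = 0.0221667.
Level-payment amortization: P = B₀·r / (1 − (1+r)^(−n)) = 1530.00·0.0221667 / (1 − 1.02217^(−30)).
Denominator 1 − (1+r)^(−30) = 0.481977563.
P = 33.915 / 0.481977563 ≈ 70.37.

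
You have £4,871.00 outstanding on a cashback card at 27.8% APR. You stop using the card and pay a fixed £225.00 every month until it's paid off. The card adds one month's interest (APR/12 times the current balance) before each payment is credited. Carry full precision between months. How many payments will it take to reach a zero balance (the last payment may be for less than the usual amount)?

Monthly rate r = 27.8%/12 = 2.31667% = 0.0231667.
Recurrence: B ← B·(1+r) − £225.00.
Month 1: interest £112.84; balance after payment £4,758.84.
Month 2: interest £110.25; balance after payment £4,644.09.
Closed form: n = −ln(1 − rB₀/P)/ln(1+r) = −ln(0.49847)/ln(1.02317) ≈ 30.399, so the balance reaches zero during payment 31.

31 payments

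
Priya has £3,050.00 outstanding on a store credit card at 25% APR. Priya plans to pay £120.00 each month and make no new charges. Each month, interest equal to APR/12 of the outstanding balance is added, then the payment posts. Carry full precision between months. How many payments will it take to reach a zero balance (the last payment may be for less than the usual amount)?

37 months

Monthly rate r = 25%/12 = 2.08333% = 0.0208333.
Recurrence: B ← B·(1+r) − £120.00.
Month 1: interest £63.54; balance after payment £2,993.54.
Month 2: interest £62.37; balance after payment £2,935.91.
Closed form: n = −ln(1 − rB₀/P)/ln(1+r) = −ln(0.47049)/ln(1.02083) ≈ 36.567, so the balance reaches zero during payment 37.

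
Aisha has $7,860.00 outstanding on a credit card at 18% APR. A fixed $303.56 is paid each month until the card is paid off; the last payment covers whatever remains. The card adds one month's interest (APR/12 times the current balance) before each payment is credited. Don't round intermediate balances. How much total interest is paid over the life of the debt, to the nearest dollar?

Monthly rate r = 18%/12 = 1.5% = 0.015.
Payoff takes n = ⌈−ln(1 − rB₀/P)/ln(1+r)⌉ = ⌈33.023⌉ = 34 payments; the last is $6.94.
Total paid = 33·$303.56 + $6.94 = $10,024.42.
Total interest = total paid − principal = $10,024.42 − $7,860.00 = $2,164.42.

$2,164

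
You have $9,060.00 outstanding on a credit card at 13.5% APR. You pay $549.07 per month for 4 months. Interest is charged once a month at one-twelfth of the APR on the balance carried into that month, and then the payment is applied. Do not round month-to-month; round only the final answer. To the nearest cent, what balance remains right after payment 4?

Monthly rate r = 13.5%/12 = 1.125% = 0.01125.
Each month: B ← B·(1+r) − $549.07.
Month 1: interest $101.92; balance after payment $8,612.85.
Month 2: interest $96.89; balance after payment $8,160.68.
Month 3: interest $91.81; balance after payment $7,703.42.
Month 4: interest $86.66; balance after payment $7,241.01.

$7,241.01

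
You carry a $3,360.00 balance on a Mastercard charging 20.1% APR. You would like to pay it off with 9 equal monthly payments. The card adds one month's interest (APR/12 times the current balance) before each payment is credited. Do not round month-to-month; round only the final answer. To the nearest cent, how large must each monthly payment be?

$405.29

Monthly rate r = 20.1%/12 = 1.675% = 0.01675.
Level-payment amortization: P = B₀·r / (1 − (1+r)^(−n)) = 3360.00·0.01675 / (1 − 1.01675^(−9)).
Denominator 1 − (1+r)^(−9) = 0.138862761.
P = 56.28 / 0.138862761 ≈ 405.29.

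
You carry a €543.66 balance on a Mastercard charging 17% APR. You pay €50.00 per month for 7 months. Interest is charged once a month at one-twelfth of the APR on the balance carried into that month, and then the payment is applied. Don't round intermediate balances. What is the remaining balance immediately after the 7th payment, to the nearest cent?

Monthly rate r = 17%/12 = 1.41667% = 0.0141667.
Each month: B ← B·(1+r) − €50.00.
Month 1: interest €7.70; balance after payment €501.36.
Month 2: interest €7.10; balance after payment €458.46.
Month 3: interest €6.49; balance after payment €414.96.
Month 4: interest €5.88; balance after payment €370.84.
Month 5: interest €5.25; balance after payment €326.09.
Month 6: interest €4.62; balance after payment €280.71.
Month 7: interest €3.98; balance after payment €234.69.

€234.69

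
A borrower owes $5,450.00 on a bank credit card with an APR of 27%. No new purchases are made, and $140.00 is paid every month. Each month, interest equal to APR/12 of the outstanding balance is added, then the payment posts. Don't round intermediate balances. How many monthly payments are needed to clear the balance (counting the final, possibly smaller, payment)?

Monthly rate r = 27%/12 = 2.25% = 0.0225.
Recurrence: B ← B·(1+r) − $140.00.
Month 1: interest $122.62; balance after payment $5,432.62.
Month 2: interest $122.23; balance after payment $5,414.86.
Closed form: n = −ln(1 − rB₀/P)/ln(1+r) = −ln(0.12411)/ln(1.0225) ≈ 93.778, so the balance reaches zero during payment 94.

94 payments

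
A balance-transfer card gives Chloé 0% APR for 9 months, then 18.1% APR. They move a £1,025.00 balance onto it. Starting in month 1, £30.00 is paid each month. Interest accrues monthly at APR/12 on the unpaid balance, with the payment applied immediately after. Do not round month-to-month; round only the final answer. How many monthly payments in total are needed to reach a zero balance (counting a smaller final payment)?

Promo months 1–9 at r₀ = 0%/12 = 0; months 10+ at r₁ = 18.1%/12 = 0.0150833.
After month 9 (no interest yet): B = £1,025.00 − 9·£30.00 = £755.00.
Then at r₁ with £30.00/mo: n₂ = −ln(1 − r₁·B/P)/ln(1+r₁) ≈ 31.89 → 32 more payments.

41 months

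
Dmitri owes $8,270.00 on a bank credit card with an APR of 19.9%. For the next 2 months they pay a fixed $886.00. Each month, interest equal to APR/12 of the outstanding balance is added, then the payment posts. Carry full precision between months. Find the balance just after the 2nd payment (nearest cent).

Monthly rate r = 19.9%/12 = 1.65833% = 0.0165833.
Each month: B ← B·(1+r) − $886.00.
Month 1: interest $137.14; balance after payment $7,521.14.
Month 2: interest $124.73; balance after payment $6,759.87.

$6,759.87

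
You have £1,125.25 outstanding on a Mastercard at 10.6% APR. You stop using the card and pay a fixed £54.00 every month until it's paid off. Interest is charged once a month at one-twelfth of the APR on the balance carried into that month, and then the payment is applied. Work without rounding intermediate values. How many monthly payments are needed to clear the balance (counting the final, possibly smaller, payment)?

24 payments

Monthly rate r = 10.6%/12 = 0.883333% = 0.00883333.
Recurrence: B ← B·(1+r) − £54.00.
Month 1: interest £9.94; balance after payment £1,081.19.
Month 2: interest £9.55; balance after payment £1,036.74.
Closed form: n = −ln(1 − rB₀/P)/ln(1+r) = −ln(0.81593)/ln(1.00883) ≈ 23.131, so the balance reaches zero during payment 24.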